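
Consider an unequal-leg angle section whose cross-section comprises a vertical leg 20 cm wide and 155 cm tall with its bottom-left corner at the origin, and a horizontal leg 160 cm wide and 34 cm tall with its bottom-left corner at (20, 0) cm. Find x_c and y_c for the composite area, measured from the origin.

x_c = 67.33 cm, y_c = 38.96 cm

vertical leg: A = 20 × 155 = 3100.00, centroid at (10.00, 77.50).
horizontal leg: A = 160 × 34 = 5440.00, centroid at (100.00, 17.00).
ΣA = 8540.00 cm²
ΣAx_c = (3100.00)(10.00) + (5440.00)(100.00) = 575000.00 cm³
ΣAy_c = (3100.00)(77.50) + (5440.00)(17.00) = 332730.00 cm³
x_c = 575000.00 / 8540.00 = 67.33 cm
y_c = 332730.00 / 8540.00 = 38.96 cm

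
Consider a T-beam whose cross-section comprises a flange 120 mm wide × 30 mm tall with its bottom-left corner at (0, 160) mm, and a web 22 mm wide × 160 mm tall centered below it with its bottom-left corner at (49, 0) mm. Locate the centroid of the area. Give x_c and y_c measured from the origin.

x_c = 60.00 mm, y_c = 128.03 mm

web: A = 22 × 160 = 3520.00, centroid at (60.00, 80.00).
flange: A = 120 × 30 = 3600.00, centroid at (60.00, 175.00).
ΣA = 7120.00 mm², ΣAx_c = 427200.00 mm³, ΣAy_c = 911600.00 mm³.
x_c = 427200.00/7120.00 = 60.00 mm; y_c = 911600.00/7120.00 = 128.03 mm.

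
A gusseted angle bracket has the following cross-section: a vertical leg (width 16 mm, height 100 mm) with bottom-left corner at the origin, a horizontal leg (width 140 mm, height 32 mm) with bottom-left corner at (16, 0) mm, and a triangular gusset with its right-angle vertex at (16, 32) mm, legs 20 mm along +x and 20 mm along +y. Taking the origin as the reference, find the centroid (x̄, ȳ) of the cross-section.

x̄ = 64.11 mm, ȳ = 25.38 mm

Part | A | x̄ᵢ | ȳᵢ | A·x̄ᵢ | A·ȳᵢ
vertical leg | 1600.00 | 8.00 | 50.00 | 12800.00 | 80000.00
horizontal leg | 4480.00 | 86.00 | 16.00 | 385280.00 | 71680.00
gusset | 200.00 | 22.67 | 38.67 | 4533.33 | 7733.33
Σ | 6280.00 |  |  | 402613.33 | 159413.33
x̄ = 402613.33 / 6280.00 = 64.11 mm
ȳ = 159413.33 / 6280.00 = 25.38 mm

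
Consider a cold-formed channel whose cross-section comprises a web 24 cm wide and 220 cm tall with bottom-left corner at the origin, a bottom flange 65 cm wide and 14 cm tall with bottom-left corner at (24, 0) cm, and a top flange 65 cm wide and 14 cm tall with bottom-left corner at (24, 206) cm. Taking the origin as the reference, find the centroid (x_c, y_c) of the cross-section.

x_c = 23.41 cm, y_c = 110.00 cm

Part | A | x̄ᵢ | ȳᵢ | A·x̄ᵢ | A·ȳᵢ
web | 5280.00 | 12.00 | 110.00 | 63360.00 | 580800.00
bottom flange | 910.00 | 56.50 | 7.00 | 51415.00 | 6370.00
top flange | 910.00 | 56.50 | 213.00 | 51415.00 | 193830.00
Σ | 7100.00 |  |  | 166190.00 | 781000.00
x_c = 166190.00 / 7100.00 = 23.41 cm
y_c = 781000.00 / 7100.00 = 110.00 cm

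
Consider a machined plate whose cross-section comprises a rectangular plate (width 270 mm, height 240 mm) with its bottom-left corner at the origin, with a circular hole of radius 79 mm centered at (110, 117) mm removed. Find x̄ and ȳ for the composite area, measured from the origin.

x̄ = 145.85 mm, ȳ = 121.30 mm

Part | A | x̄ᵢ | ȳᵢ | A·x̄ᵢ | A·ȳᵢ
plate | 64800.00 | 135.00 | 120.00 | 8748000.00 | 7776000.00
hole | -19606.68 | 110.00 | 117.00 | -2156734.77 | -2293981.53
Σ | 45193.32 |  |  | 6591265.23 | 5482018.47
x̄ = 6591265.23 / 45193.32 = 145.85 mm
ȳ = 5482018.47 / 45193.32 = 121.30 mm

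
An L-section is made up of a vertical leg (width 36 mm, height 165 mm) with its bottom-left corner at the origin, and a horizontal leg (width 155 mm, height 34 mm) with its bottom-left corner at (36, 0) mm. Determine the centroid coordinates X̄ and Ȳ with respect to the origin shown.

X̄ = 62.90 mm, Ȳ = 51.71 mm

vertical leg: A = 36 × 165 = 5940.00, centroid at (18.00, 82.50).
horizontal leg: A = 155 × 34 = 5270.00, centroid at (113.50, 17.00).
ΣA = 11210.00 mm², ΣAX̄ = 705065.00 mm³, ΣAȲ = 579640.00 mm³.
X̄ = 705065.00/11210.00 = 62.90 mm; Ȳ = 579640.00/11210.00 = 51.71 mm.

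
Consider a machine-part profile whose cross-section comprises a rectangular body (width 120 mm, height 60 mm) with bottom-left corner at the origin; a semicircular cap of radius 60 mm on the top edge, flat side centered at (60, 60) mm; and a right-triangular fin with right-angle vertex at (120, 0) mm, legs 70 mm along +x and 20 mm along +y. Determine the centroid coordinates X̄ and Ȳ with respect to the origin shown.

X̄ = 64.30 mm, Ȳ = 51.93 mm

rectangular body: A = 120 × 60 = 7200.00, centroid at (60.00, 30.00).
semicircular top: A = ½π·60² = 5654.87, centroid at (60.00, 85.46).
triangular fin: A = ½·70·20 = 700.00, centroid at (143.33, 6.67).
ΣA = 13554.87 mm², ΣAX̄ = 871625.34 mm³, ΣAȲ = 703958.67 mm³.
X̄ = 871625.34/13554.87 = 64.30 mm; Ȳ = 703958.67/13554.87 = 51.93 mm.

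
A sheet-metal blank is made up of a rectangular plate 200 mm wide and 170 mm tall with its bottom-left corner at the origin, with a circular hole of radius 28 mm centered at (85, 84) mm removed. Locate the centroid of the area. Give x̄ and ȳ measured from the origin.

x̄ = 101.17 mm, ȳ = 85.08 mm

plate: A = 200 × 170 = 34000.00, centroid at (100.00, 85.00).
hole: A = −π·28² = -2463.01, centroid at (85.00, 84.00).
ΣA = 31536.99 mm²
ΣAx̄ = (34000.00)(100.00) + (-2463.01)(85.00) = 3190644.27 mm³
ΣAȳ = (34000.00)(85.00) + (-2463.01)(84.00) = 2683107.27 mm³
x̄ = 3190644.27 / 31536.99 = 101.17 mm
ȳ = 2683107.27 / 31536.99 = 85.08 mm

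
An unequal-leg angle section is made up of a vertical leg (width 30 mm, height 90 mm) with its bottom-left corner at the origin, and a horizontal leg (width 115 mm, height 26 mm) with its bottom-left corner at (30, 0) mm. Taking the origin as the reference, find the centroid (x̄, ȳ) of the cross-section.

Part | A | x̄ᵢ | ȳᵢ | A·x̄ᵢ | A·ȳᵢ
vertical leg | 2700.00 | 15.00 | 45.00 | 40500.00 | 121500.00
horizontal leg | 2990.00 | 87.50 | 13.00 | 261625.00 | 38870.00
Σ | 5690.00 |  |  | 302125.00 | 160370.00
x̄ = 302125.00 / 5690.00 = 53.10 mm
ȳ = 160370.00 / 5690.00 = 28.18 mm

x̄ = 53.10 mm, ȳ = 28.18 mm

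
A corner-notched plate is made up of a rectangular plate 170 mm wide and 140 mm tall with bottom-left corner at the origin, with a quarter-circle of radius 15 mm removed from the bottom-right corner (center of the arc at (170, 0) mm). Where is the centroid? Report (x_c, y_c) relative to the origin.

plate: A = 170 × 140 = 23800.00, centroid at (85.00, 70.00).
removed quarter-circle: A = −¼π·15² = -176.71, centroid at (163.63, 6.37).
ΣA = 23623.29 mm²
ΣAx_c = (23800.00)(85.00) + (-176.71)(163.63) = 1994083.52 mm³
ΣAy_c = (23800.00)(70.00) + (-176.71)(6.37) = 1664875.00 mm³
x_c = 1994083.52 / 23623.29 = 84.41 mm
y_c = 1664875.00 / 23623.29 = 70.48 mm

x_c = 84.41 mm, y_c = 70.48 mm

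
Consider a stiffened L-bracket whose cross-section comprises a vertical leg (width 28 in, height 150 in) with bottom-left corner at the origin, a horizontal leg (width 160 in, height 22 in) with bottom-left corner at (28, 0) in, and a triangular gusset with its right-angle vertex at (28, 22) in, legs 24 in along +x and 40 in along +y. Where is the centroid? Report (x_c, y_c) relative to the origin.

vertical leg: A = 28 × 150 = 4200.00, centroid at (14.00, 75.00).
horizontal leg: A = 160 × 22 = 3520.00, centroid at (108.00, 11.00).
gusset: A = ½·24·40 = 480.00, centroid at (36.00, 35.33).
ΣA = 8200.00 in²
ΣAx_c = (4200.00)(14.00) + (3520.00)(108.00) + (480.00)(36.00) = 456240.00 in³
ΣAy_c = (4200.00)(75.00) + (3520.00)(11.00) + (480.00)(35.33) = 370680.00 in³
x_c = 456240.00 / 8200.00 = 55.64 in
y_c = 370680.00 / 8200.00 = 45.20 in

x_c = 55.64 in, y_c = 45.20 in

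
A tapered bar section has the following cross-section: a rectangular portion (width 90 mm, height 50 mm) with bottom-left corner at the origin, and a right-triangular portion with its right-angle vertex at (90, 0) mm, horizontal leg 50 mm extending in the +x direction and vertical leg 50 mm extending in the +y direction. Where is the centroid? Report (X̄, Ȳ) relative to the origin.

Part | A | x̄ᵢ | ȳᵢ | A·x̄ᵢ | A·ȳᵢ
rectangular portion | 4500.00 | 45.00 | 25.00 | 202500.00 | 112500.00
triangular portion | 1250.00 | 106.67 | 16.67 | 133333.33 | 20833.33
Σ | 5750.00 |  |  | 335833.33 | 133333.33
X̄ = 335833.33 / 5750.00 = 58.41 mm
Ȳ = 133333.33 / 5750.00 = 23.19 mm

X̄ = 58.41 mm, Ȳ = 23.19 mm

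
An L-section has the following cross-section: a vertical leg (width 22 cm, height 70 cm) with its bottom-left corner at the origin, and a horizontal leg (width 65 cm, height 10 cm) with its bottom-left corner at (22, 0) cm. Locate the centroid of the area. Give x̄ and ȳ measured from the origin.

Part | A | x̄ᵢ | ȳᵢ | A·x̄ᵢ | A·ȳᵢ
vertical leg | 1540.00 | 11.00 | 35.00 | 16940.00 | 53900.00
horizontal leg | 650.00 | 54.50 | 5.00 | 35425.00 | 3250.00
Σ | 2190.00 |  |  | 52365.00 | 57150.00
x̄ = 52365.00 / 2190.00 = 23.91 cm
ȳ = 57150.00 / 2190.00 = 26.10 cm

x̄ = 23.91 cm, ȳ = 26.10 cm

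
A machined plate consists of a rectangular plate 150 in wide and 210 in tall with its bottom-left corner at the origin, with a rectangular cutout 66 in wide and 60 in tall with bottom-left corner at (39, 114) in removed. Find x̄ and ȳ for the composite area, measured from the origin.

plate: A = 150 × 210 = 31500.00, centroid at (75.00, 105.00).
hole: A = −(66 × 60) = -3960.00, centroid at (72.00, 144.00).
ΣA = 27540.00 in²
ΣAx̄ = (31500.00)(75.00) + (-3960.00)(72.00) = 2077380.00 in³
ΣAȳ = (31500.00)(105.00) + (-3960.00)(144.00) = 2737260.00 in³
x̄ = 2077380.00 / 27540.00 = 75.43 in
ȳ = 2737260.00 / 27540.00 = 99.39 in

x̄ = 75.43 in, ȳ = 99.39 in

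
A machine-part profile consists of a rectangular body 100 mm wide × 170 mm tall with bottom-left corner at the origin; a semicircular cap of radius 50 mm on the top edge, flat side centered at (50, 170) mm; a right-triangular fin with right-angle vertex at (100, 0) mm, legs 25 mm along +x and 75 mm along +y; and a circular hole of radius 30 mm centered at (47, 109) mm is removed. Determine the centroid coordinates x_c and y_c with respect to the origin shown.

rectangular body: A = 100 × 170 = 17000.00, centroid at (50.00, 85.00).
semicircular top: A = ½π·50² = 3926.99, centroid at (50.00, 191.22).
triangular fin: A = ½·25·75 = 937.50, centroid at (108.33, 25.00).
hole: A = −π·30² = -2827.43, centroid at (47.00, 109.00).
ΣA = 19037.06 mm²
ΣAx_c = (17000.00)(50.00) + (3926.99)(50.00) + (937.50)(108.33) + (-2827.43)(47.00) = 1015022.67 mm³
ΣAy_c = (17000.00)(85.00) + (3926.99)(191.22) + (937.50)(25.00) + (-2827.43)(109.00) = 1911169.03 mm³
x_c = 1015022.67 / 19037.06 = 53.32 mm
y_c = 1911169.03 / 19037.06 = 100.39 mm

x_c = 53.32 mm, y_c = 100.39 mm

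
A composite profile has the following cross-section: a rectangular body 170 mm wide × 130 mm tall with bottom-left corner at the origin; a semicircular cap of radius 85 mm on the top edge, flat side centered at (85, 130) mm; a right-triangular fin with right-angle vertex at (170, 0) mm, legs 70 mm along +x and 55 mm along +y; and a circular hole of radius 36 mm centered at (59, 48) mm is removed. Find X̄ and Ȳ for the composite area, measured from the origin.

X̄ = 95.04 mm, Ȳ = 100.99 mm

Part | A | x̄ᵢ | ȳᵢ | A·x̄ᵢ | A·ȳᵢ
rectangular body | 22100.00 | 85.00 | 65.00 | 1878500.00 | 1436500.00
semicircular top | 11349.00 | 85.00 | 166.08 | 964665.29 | 1884787.12
triangular fin | 1925.00 | 193.33 | 18.33 | 372166.67 | 35291.67
hole | -4071.50 | 59.00 | 48.00 | -240218.74 | -195432.20
Σ | 31302.50 |  |  | 2975113.22 | 3161146.59
X̄ = 2975113.22 / 31302.50 = 95.04 mm
Ȳ = 3161146.59 / 31302.50 = 100.99 mm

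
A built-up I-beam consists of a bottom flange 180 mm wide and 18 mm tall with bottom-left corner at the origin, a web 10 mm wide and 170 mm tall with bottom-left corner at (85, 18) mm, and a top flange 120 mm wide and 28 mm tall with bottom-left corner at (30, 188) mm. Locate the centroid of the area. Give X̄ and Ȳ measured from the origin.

X̄ = 90.00 mm, Ȳ = 106.38 mm

Part | A | x̄ᵢ | ȳᵢ | A·x̄ᵢ | A·ȳᵢ
bottom flange | 3240.00 | 90.00 | 9.00 | 291600.00 | 29160.00
web | 1700.00 | 90.00 | 103.00 | 153000.00 | 175100.00
top flange | 3360.00 | 90.00 | 202.00 | 302400.00 | 678720.00
Σ | 8300.00 |  |  | 747000.00 | 882980.00
X̄ = 747000.00 / 8300.00 = 90.00 mm
Ȳ = 882980.00 / 8300.00 = 106.38 mm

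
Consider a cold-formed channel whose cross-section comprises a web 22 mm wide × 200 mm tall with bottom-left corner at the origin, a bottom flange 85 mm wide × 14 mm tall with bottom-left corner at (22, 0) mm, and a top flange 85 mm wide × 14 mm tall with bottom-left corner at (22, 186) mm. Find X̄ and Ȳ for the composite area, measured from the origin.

X̄ = 29.78 mm, Ȳ = 100.00 mm

web: A = 22 × 200 = 4400.00, centroid at (11.00, 100.00).
bottom flange: A = 85 × 14 = 1190.00, centroid at (64.50, 7.00).
top flange: A = 85 × 14 = 1190.00, centroid at (64.50, 193.00).
ΣA = 6780.00 mm², ΣAX̄ = 201910.00 mm³, ΣAȲ = 678000.00 mm³.
X̄ = 201910.00/6780.00 = 29.78 mm; Ȳ = 678000.00/6780.00 = 100.00 mm.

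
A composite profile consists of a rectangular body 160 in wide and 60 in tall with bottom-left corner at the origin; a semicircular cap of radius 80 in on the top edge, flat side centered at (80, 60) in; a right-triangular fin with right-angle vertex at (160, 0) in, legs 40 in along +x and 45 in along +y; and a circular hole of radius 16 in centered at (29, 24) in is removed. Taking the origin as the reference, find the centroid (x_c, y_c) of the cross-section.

x_c = 86.33 in, y_c = 62.12 in

Part | A | x̄ᵢ | ȳᵢ | A·x̄ᵢ | A·ȳᵢ
rectangular body | 9600.00 | 80.00 | 30.00 | 768000.00 | 288000.00
semicircular top | 10053.10 | 80.00 | 93.95 | 804247.72 | 944519.12
triangular fin | 900.00 | 173.33 | 15.00 | 156000.00 | 13500.00
hole | -804.25 | 29.00 | 24.00 | -23323.18 | -19301.95
Σ | 19748.85 |  |  | 1704924.54 | 1226717.18
x_c = 1704924.54 / 19748.85 = 86.33 in
y_c = 1226717.18 / 19748.85 = 62.12 in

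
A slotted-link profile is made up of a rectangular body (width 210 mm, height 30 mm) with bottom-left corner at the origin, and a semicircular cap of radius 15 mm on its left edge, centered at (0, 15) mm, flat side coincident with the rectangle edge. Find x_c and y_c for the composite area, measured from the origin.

x_c = 99.08 mm, y_c = 15.00 mm

Part | A | x̄ᵢ | ȳᵢ | A·x̄ᵢ | A·ȳᵢ
rectangular body | 6300.00 | 105.00 | 15.00 | 661500.00 | 94500.00
semicircular end | 353.43 | -6.37 | 15.00 | -2250.00 | 5301.44
Σ | 6653.43 |  |  | 659250.00 | 99801.44
x_c = 659250.00 / 6653.43 = 99.08 mm
y_c = 99801.44 / 6653.43 = 15.00 mm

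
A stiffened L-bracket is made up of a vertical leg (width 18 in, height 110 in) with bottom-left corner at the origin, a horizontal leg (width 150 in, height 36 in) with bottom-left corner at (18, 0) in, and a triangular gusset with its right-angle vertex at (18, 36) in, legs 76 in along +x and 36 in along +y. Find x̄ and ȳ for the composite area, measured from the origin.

x̄ = 66.22 in, ȳ = 31.07 in

vertical leg: A = 18 × 110 = 1980.00, centroid at (9.00, 55.00).
horizontal leg: A = 150 × 36 = 5400.00, centroid at (93.00, 18.00).
gusset: A = ½·76·36 = 1368.00, centroid at (43.33, 48.00).
ΣA = 8748.00 in², ΣAx̄ = 579300.00 in³, ΣAȳ = 271764.00 in³.
x̄ = 579300.00/8748.00 = 66.22 in; ȳ = 271764.00/8748.00 = 31.07 in.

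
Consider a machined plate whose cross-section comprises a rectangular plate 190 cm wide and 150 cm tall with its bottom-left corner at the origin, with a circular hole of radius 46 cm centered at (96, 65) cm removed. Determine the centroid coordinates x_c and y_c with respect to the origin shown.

x_c = 94.70 cm, y_c = 78.04 cm

plate: A = 190 × 150 = 28500.00, centroid at (95.00, 75.00).
hole: A = −π·46² = -6647.61, centroid at (96.00, 65.00).
ΣA = 21852.39 cm², ΣAx_c = 2069329.43 cm³, ΣAy_c = 1705405.35 cm³.
x_c = 2069329.43/21852.39 = 94.70 cm; y_c = 1705405.35/21852.39 = 78.04 cm.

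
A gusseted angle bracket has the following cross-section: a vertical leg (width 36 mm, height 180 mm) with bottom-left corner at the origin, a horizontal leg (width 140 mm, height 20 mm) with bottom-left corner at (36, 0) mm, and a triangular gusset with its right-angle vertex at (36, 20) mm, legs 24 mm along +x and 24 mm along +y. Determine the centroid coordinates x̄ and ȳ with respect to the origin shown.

x̄ = 44.54 mm, ȳ = 64.72 mm

vertical leg: A = 36 × 180 = 6480.00, centroid at (18.00, 90.00).
horizontal leg: A = 140 × 20 = 2800.00, centroid at (106.00, 10.00).
gusset: A = ½·24·24 = 288.00, centroid at (44.00, 28.00).
ΣA = 9568.00 mm², ΣAx̄ = 426112.00 mm³, ΣAȳ = 619264.00 mm³.
x̄ = 426112.00/9568.00 = 44.54 mm; ȳ = 619264.00/9568.00 = 64.72 mm.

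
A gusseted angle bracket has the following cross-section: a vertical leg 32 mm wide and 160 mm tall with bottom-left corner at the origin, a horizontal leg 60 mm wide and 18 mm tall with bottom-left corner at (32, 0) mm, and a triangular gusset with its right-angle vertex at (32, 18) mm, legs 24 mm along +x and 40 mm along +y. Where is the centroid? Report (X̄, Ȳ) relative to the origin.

Part | A | x̄ᵢ | ȳᵢ | A·x̄ᵢ | A·ȳᵢ
vertical leg | 5120.00 | 16.00 | 80.00 | 81920.00 | 409600.00
horizontal leg | 1080.00 | 62.00 | 9.00 | 66960.00 | 9720.00
gusset | 480.00 | 40.00 | 31.33 | 19200.00 | 15040.00
Σ | 6680.00 |  |  | 168080.00 | 434360.00
X̄ = 168080.00 / 6680.00 = 25.16 mm
Ȳ = 434360.00 / 6680.00 = 65.02 mm

X̄ = 25.16 mm, Ȳ = 65.02 mm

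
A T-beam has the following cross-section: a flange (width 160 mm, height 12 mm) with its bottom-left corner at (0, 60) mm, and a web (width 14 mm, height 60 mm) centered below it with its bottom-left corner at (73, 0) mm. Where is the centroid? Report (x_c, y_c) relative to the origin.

web: A = 14 × 60 = 840.00, centroid at (80.00, 30.00).
flange: A = 160 × 12 = 1920.00, centroid at (80.00, 66.00).
ΣA = 2760.00 mm²
ΣAx_c = (840.00)(80.00) + (1920.00)(80.00) = 220800.00 mm³
ΣAy_c = (840.00)(30.00) + (1920.00)(66.00) = 151920.00 mm³
x_c = 220800.00 / 2760.00 = 80.00 mm
y_c = 151920.00 / 2760.00 = 55.04 mm

x_c = 80.00 mm, y_c = 55.04 mm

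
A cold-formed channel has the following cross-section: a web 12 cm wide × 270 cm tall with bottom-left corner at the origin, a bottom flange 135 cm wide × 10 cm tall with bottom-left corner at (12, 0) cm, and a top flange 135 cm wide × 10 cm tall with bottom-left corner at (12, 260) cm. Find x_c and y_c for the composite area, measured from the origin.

x_c = 39.41 cm, y_c = 135.00 cm

web: A = 12 × 270 = 3240.00, centroid at (6.00, 135.00).
bottom flange: A = 135 × 10 = 1350.00, centroid at (79.50, 5.00).
top flange: A = 135 × 10 = 1350.00, centroid at (79.50, 265.00).
ΣA = 5940.00 cm², ΣAx_c = 234090.00 cm³, ΣAy_c = 801900.00 cm³.
x_c = 234090.00/5940.00 = 39.41 cm; y_c = 801900.00/5940.00 = 135.00 cm.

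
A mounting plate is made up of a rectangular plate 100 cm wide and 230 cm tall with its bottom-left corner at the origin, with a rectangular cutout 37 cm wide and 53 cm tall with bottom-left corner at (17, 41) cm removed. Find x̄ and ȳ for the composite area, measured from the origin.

plate: A = 100 × 230 = 23000.00, centroid at (50.00, 115.00).
hole: A = −(37 × 53) = -1961.00, centroid at (35.50, 67.50).
ΣA = 21039.00 cm²
ΣAx̄ = (23000.00)(50.00) + (-1961.00)(35.50) = 1080384.50 cm³
ΣAȳ = (23000.00)(115.00) + (-1961.00)(67.50) = 2512632.50 cm³
x̄ = 1080384.50 / 21039.00 = 51.35 cm
ȳ = 2512632.50 / 21039.00 = 119.43 cm

x̄ = 51.35 cm, ȳ = 119.43 cm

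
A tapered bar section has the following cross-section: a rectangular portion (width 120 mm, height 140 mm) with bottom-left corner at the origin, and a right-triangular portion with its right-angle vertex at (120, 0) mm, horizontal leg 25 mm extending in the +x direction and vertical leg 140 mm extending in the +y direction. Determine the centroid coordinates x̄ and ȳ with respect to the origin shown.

rectangular portion: A = 120 × 140 = 16800.00, centroid at (60.00, 70.00).
triangular portion: A = ½·25·140 = 1750.00, centroid at (128.33, 46.67).
ΣA = 18550.00 mm², ΣAx̄ = 1232583.33 mm³, ΣAȳ = 1257666.67 mm³.
x̄ = 1232583.33/18550.00 = 66.45 mm; ȳ = 1257666.67/18550.00 = 67.80 mm.

x̄ = 66.45 mm, ȳ = 67.80 mm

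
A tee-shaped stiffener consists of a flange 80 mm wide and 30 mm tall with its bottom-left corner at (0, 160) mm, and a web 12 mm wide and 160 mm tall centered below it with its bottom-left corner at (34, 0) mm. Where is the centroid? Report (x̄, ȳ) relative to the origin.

Part | A | x̄ᵢ | ȳᵢ | A·x̄ᵢ | A·ȳᵢ
web | 1920.00 | 40.00 | 80.00 | 76800.00 | 153600.00
flange | 2400.00 | 40.00 | 175.00 | 96000.00 | 420000.00
Σ | 4320.00 |  |  | 172800.00 | 573600.00
x̄ = 172800.00 / 4320.00 = 40.00 mm
ȳ = 573600.00 / 4320.00 = 132.78 mm

x̄ = 40.00 mm, ȳ = 132.78 mm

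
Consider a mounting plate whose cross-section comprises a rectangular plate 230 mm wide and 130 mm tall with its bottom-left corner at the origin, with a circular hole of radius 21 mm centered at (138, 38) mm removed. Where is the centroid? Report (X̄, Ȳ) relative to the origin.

X̄ = 113.88 mm, Ȳ = 66.31 mm

Part | A | x̄ᵢ | ȳᵢ | A·x̄ᵢ | A·ȳᵢ
plate | 29900.00 | 115.00 | 65.00 | 3438500.00 | 1943500.00
hole | -1385.44 | 138.00 | 38.00 | -191191.05 | -52646.81
Σ | 28514.56 |  |  | 3247308.95 | 1890853.19
X̄ = 3247308.95 / 28514.56 = 113.88 mm
Ȳ = 1890853.19 / 28514.56 = 66.31 mm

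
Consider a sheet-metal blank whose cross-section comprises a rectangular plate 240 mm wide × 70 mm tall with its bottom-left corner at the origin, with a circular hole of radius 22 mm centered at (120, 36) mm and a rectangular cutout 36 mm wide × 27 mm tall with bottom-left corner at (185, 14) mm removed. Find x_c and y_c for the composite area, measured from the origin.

x_c = 114.36 mm, y_c = 35.40 mm

plate: A = 240 × 70 = 16800.00, centroid at (120.00, 35.00).
hole 1: A = −π·22² = -1520.53, centroid at (120.00, 36.00).
hole 2: A = −(36 × 27) = -972.00, centroid at (203.00, 27.50).
ΣA = 14307.47 mm²
ΣAx_c = (16800.00)(120.00) + (-1520.53)(120.00) + (-972.00)(203.00) = 1636220.30 mm³
ΣAy_c = (16800.00)(35.00) + (-1520.53)(36.00) + (-972.00)(27.50) = 506530.89 mm³
x_c = 1636220.30 / 14307.47 = 114.36 mm
y_c = 506530.89 / 14307.47 = 35.40 mm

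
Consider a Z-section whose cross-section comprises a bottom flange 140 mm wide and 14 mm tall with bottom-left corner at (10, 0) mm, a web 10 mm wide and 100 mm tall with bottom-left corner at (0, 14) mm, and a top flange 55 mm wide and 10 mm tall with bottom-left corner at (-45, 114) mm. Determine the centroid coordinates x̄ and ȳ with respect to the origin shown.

x̄ = 43.35 mm, ȳ = 40.79 mm

bottom flange: A = 140 × 14 = 1960.00, centroid at (80.00, 7.00).
web: A = 10 × 100 = 1000.00, centroid at (5.00, 64.00).
top flange: A = 55 × 10 = 550.00, centroid at (-17.50, 119.00).
ΣA = 3510.00 mm²
ΣAx̄ = (1960.00)(80.00) + (1000.00)(5.00) + (550.00)(-17.50) = 152175.00 mm³
ΣAȳ = (1960.00)(7.00) + (1000.00)(64.00) + (550.00)(119.00) = 143170.00 mm³
x̄ = 152175.00 / 3510.00 = 43.35 mm
ȳ = 143170.00 / 3510.00 = 40.79 mm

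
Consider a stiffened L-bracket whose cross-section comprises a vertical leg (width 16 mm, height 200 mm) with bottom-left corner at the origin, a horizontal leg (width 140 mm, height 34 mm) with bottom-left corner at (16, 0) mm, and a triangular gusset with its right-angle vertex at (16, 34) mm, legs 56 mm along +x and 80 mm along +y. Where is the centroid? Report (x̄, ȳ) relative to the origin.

Part | A | x̄ᵢ | ȳᵢ | A·x̄ᵢ | A·ȳᵢ
vertical leg | 3200.00 | 8.00 | 100.00 | 25600.00 | 320000.00
horizontal leg | 4760.00 | 86.00 | 17.00 | 409360.00 | 80920.00
gusset | 2240.00 | 34.67 | 60.67 | 77653.33 | 135893.33
Σ | 10200.00 |  |  | 512613.33 | 536813.33
x̄ = 512613.33 / 10200.00 = 50.26 mm
ȳ = 536813.33 / 10200.00 = 52.63 mm

x̄ = 50.26 mm, ȳ = 52.63 mm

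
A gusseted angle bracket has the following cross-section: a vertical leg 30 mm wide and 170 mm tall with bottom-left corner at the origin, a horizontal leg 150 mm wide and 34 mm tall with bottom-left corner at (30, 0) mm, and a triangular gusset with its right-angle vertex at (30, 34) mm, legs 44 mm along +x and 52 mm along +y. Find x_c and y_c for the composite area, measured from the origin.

vertical leg: A = 30 × 170 = 5100.00, centroid at (15.00, 85.00).
horizontal leg: A = 150 × 34 = 5100.00, centroid at (105.00, 17.00).
gusset: A = ½·44·52 = 1144.00, centroid at (44.67, 51.33).
ΣA = 11344.00 mm², ΣAx_c = 663098.67 mm³, ΣAy_c = 578925.33 mm³.
x_c = 663098.67/11344.00 = 58.45 mm; y_c = 578925.33/11344.00 = 51.03 mm.

x_c = 58.45 mm, y_c = 51.03 mm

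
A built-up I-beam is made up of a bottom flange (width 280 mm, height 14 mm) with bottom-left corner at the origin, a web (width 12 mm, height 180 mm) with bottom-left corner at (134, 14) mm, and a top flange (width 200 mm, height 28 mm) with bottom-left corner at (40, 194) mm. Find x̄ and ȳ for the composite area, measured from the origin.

x̄ = 140.00 mm, ȳ = 121.31 mm

Part | A | x̄ᵢ | ȳᵢ | A·x̄ᵢ | A·ȳᵢ
bottom flange | 3920.00 | 140.00 | 7.00 | 548800.00 | 27440.00
web | 2160.00 | 140.00 | 104.00 | 302400.00 | 224640.00
top flange | 5600.00 | 140.00 | 208.00 | 784000.00 | 1164800.00
Σ | 11680.00 |  |  | 1635200.00 | 1416880.00
x̄ = 1635200.00 / 11680.00 = 140.00 mm
ȳ = 1416880.00 / 11680.00 = 121.31 mm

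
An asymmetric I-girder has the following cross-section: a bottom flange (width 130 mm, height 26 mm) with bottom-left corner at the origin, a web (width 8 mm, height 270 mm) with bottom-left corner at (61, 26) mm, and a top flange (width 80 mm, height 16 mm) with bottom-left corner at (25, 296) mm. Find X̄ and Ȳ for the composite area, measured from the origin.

X̄ = 65.00 mm, Ȳ = 114.49 mm

Part | A | x̄ᵢ | ȳᵢ | A·x̄ᵢ | A·ȳᵢ
bottom flange | 3380.00 | 65.00 | 13.00 | 219700.00 | 43940.00
web | 2160.00 | 65.00 | 161.00 | 140400.00 | 347760.00
top flange | 1280.00 | 65.00 | 304.00 | 83200.00 | 389120.00
Σ | 6820.00 |  |  | 443300.00 | 780820.00
X̄ = 443300.00 / 6820.00 = 65.00 mm
Ȳ = 780820.00 / 6820.00 = 114.49 mm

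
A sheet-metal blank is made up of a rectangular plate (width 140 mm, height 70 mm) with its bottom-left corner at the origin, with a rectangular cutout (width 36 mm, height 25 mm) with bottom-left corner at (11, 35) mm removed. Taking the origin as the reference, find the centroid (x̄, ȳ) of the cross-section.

plate: A = 140 × 70 = 9800.00, centroid at (70.00, 35.00).
hole: A = −(36 × 25) = -900.00, centroid at (29.00, 47.50).
ΣA = 8900.00 mm²
ΣAx̄ = (9800.00)(70.00) + (-900.00)(29.00) = 659900.00 mm³
ΣAȳ = (9800.00)(35.00) + (-900.00)(47.50) = 300250.00 mm³
x̄ = 659900.00 / 8900.00 = 74.15 mm
ȳ = 300250.00 / 8900.00 = 33.74 mm

x̄ = 74.15 mm, ȳ = 33.74 mm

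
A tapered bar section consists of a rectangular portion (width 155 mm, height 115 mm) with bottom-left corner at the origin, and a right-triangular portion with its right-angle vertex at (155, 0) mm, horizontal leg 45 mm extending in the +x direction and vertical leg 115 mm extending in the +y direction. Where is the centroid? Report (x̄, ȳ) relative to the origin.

x̄ = 89.23 mm, ȳ = 55.07 mm

rectangular portion: A = 155 × 115 = 17825.00, centroid at (77.50, 57.50).
triangular portion: A = ½·45·115 = 2587.50, centroid at (170.00, 38.33).
ΣA = 20412.50 mm², ΣAx̄ = 1821312.50 mm³, ΣAȳ = 1124125.00 mm³.
x̄ = 1821312.50/20412.50 = 89.23 mm; ȳ = 1124125.00/20412.50 = 55.07 mm.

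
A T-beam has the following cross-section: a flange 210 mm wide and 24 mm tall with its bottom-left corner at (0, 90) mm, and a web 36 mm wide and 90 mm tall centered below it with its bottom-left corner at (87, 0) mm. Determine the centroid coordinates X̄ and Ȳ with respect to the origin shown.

web: A = 36 × 90 = 3240.00, centroid at (105.00, 45.00).
flange: A = 210 × 24 = 5040.00, centroid at (105.00, 102.00).
ΣA = 8280.00 mm², ΣAX̄ = 869400.00 mm³, ΣAȲ = 659880.00 mm³.
X̄ = 869400.00/8280.00 = 105.00 mm; Ȳ = 659880.00/8280.00 = 79.70 mm.

X̄ = 105.00 mm, Ȳ = 79.70 mm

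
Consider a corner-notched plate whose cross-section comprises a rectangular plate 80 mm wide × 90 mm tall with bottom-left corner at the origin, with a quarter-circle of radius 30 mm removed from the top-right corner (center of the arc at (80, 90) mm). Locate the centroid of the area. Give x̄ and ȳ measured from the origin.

x̄ = 37.03 mm, ȳ = 41.49 mm

Part | A | x̄ᵢ | ȳᵢ | A·x̄ᵢ | A·ȳᵢ
plate | 7200.00 | 40.00 | 45.00 | 288000.00 | 324000.00
removed quarter-circle | -706.86 | 67.27 | 77.27 | -47548.67 | -54617.25
Σ | 6493.14 |  |  | 240451.33 | 269382.75
x̄ = 240451.33 / 6493.14 = 37.03 mm
ȳ = 269382.75 / 6493.14 = 41.49 mm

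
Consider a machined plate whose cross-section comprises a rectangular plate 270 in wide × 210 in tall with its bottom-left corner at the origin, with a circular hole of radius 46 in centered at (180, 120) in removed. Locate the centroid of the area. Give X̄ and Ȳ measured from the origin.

plate: A = 270 × 210 = 56700.00, centroid at (135.00, 105.00).
hole: A = −π·46² = -6647.61, centroid at (180.00, 120.00).
ΣA = 50052.39 in²
ΣAX̄ = (56700.00)(135.00) + (-6647.61)(180.00) = 6457930.19 in³
ΣAȲ = (56700.00)(105.00) + (-6647.61)(120.00) = 5155786.79 in³
X̄ = 6457930.19 / 50052.39 = 129.02 in
Ȳ = 5155786.79 / 50052.39 = 103.01 in

X̄ = 129.02 in, Ȳ = 103.01 in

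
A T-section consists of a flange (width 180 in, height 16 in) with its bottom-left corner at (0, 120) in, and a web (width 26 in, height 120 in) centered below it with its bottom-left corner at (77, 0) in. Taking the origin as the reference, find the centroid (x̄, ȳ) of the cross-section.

x̄ = 90.00 in, ȳ = 92.64 in

Part | A | x̄ᵢ | ȳᵢ | A·x̄ᵢ | A·ȳᵢ
web | 3120.00 | 90.00 | 60.00 | 280800.00 | 187200.00
flange | 2880.00 | 90.00 | 128.00 | 259200.00 | 368640.00
Σ | 6000.00 |  |  | 540000.00 | 555840.00
x̄ = 540000.00 / 6000.00 = 90.00 in
ȳ = 555840.00 / 6000.00 = 92.64 in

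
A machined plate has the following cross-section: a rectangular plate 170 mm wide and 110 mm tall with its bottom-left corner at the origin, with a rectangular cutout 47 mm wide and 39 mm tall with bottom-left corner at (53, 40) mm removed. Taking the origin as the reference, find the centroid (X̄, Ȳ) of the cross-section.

plate: A = 170 × 110 = 18700.00, centroid at (85.00, 55.00).
hole: A = −(47 × 39) = -1833.00, centroid at (76.50, 59.50).
ΣA = 16867.00 mm²
ΣAX̄ = (18700.00)(85.00) + (-1833.00)(76.50) = 1449275.50 mm³
ΣAȲ = (18700.00)(55.00) + (-1833.00)(59.50) = 919436.50 mm³
X̄ = 1449275.50 / 16867.00 = 85.92 mm
Ȳ = 919436.50 / 16867.00 = 54.51 mm

X̄ = 85.92 mm, Ȳ = 54.51 mm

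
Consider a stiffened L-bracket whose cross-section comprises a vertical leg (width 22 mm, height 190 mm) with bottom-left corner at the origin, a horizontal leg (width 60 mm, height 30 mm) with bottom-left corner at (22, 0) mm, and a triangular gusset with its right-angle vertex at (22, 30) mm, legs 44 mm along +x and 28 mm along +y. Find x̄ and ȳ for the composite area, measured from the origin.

x̄ = 24.59 mm, ȳ = 67.97 mm

vertical leg: A = 22 × 190 = 4180.00, centroid at (11.00, 95.00).
horizontal leg: A = 60 × 30 = 1800.00, centroid at (52.00, 15.00).
gusset: A = ½·44·28 = 616.00, centroid at (36.67, 39.33).
ΣA = 6596.00 mm², ΣAx̄ = 162166.67 mm³, ΣAȳ = 448329.33 mm³.
x̄ = 162166.67/6596.00 = 24.59 mm; ȳ = 448329.33/6596.00 = 67.97 mm.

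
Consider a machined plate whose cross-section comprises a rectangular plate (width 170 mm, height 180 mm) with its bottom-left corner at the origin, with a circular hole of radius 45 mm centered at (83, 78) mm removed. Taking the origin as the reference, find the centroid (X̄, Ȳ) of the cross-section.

plate: A = 170 × 180 = 30600.00, centroid at (85.00, 90.00).
hole: A = −π·45² = -6361.73, centroid at (83.00, 78.00).
ΣA = 24238.27 mm²
ΣAX̄ = (30600.00)(85.00) + (-6361.73)(83.00) = 2072976.81 mm³
ΣAȲ = (30600.00)(90.00) + (-6361.73)(78.00) = 2257785.44 mm³
X̄ = 2072976.81 / 24238.27 = 85.52 mm
Ȳ = 2257785.44 / 24238.27 = 93.15 mm

X̄ = 85.52 mm, Ȳ = 93.15 mm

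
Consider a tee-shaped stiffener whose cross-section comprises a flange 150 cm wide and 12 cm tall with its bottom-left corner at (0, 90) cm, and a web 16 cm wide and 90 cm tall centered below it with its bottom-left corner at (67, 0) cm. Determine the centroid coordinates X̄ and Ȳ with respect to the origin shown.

X̄ = 75.00 cm, Ȳ = 73.33 cm

Part | A | x̄ᵢ | ȳᵢ | A·x̄ᵢ | A·ȳᵢ
web | 1440.00 | 75.00 | 45.00 | 108000.00 | 64800.00
flange | 1800.00 | 75.00 | 96.00 | 135000.00 | 172800.00
Σ | 3240.00 |  |  | 243000.00 | 237600.00
X̄ = 243000.00 / 3240.00 = 75.00 cm
Ȳ = 237600.00 / 3240.00 = 73.33 cm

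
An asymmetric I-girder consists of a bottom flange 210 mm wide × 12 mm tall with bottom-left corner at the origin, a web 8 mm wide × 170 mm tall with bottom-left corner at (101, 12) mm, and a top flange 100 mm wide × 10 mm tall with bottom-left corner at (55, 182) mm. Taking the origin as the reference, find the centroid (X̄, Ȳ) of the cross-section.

X̄ = 105.00 mm, Ȳ = 68.45 mm

bottom flange: A = 210 × 12 = 2520.00, centroid at (105.00, 6.00).
web: A = 8 × 170 = 1360.00, centroid at (105.00, 97.00).
top flange: A = 100 × 10 = 1000.00, centroid at (105.00, 187.00).
ΣA = 4880.00 mm², ΣAX̄ = 512400.00 mm³, ΣAȲ = 334040.00 mm³.
X̄ = 512400.00/4880.00 = 105.00 mm; Ȳ = 334040.00/4880.00 = 68.45 mm.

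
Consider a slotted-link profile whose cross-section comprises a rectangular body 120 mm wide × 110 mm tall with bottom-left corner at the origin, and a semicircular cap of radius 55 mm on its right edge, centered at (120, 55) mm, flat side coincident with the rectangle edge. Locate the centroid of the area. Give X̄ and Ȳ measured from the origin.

X̄ = 82.06 mm, Ȳ = 55.00 mm

rectangular body: A = 120 × 110 = 13200.00, centroid at (60.00, 55.00).
semicircular end: A = ½π·55² = 4751.66, centroid at (143.34, 55.00).
ΣA = 17951.66 mm²
ΣAX̄ = (13200.00)(60.00) + (4751.66)(143.34) = 1473115.73 mm³
ΣAȲ = (13200.00)(55.00) + (4751.66)(55.00) = 987341.24 mm³
X̄ = 1473115.73 / 17951.66 = 82.06 mm
Ȳ = 987341.24 / 17951.66 = 55.00 mm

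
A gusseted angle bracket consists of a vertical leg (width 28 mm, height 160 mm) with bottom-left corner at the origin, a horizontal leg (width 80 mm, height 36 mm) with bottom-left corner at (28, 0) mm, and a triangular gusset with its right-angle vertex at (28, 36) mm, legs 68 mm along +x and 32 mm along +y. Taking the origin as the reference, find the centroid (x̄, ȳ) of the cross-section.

x̄ = 37.13 mm, ȳ = 54.57 mm

vertical leg: A = 28 × 160 = 4480.00, centroid at (14.00, 80.00).
horizontal leg: A = 80 × 36 = 2880.00, centroid at (68.00, 18.00).
gusset: A = ½·68·32 = 1088.00, centroid at (50.67, 46.67).
ΣA = 8448.00 mm²
ΣAx̄ = (4480.00)(14.00) + (2880.00)(68.00) + (1088.00)(50.67) = 313685.33 mm³
ΣAȳ = (4480.00)(80.00) + (2880.00)(18.00) + (1088.00)(46.67) = 461013.33 mm³
x̄ = 313685.33 / 8448.00 = 37.13 mm
ȳ = 461013.33 / 8448.00 = 54.57 mm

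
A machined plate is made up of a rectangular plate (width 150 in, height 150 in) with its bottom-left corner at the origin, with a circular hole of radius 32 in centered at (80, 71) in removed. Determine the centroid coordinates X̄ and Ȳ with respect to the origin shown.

X̄ = 74.17 in, Ȳ = 75.67 in

Part | A | x̄ᵢ | ȳᵢ | A·x̄ᵢ | A·ȳᵢ
plate | 22500.00 | 75.00 | 75.00 | 1687500.00 | 1687500.00
hole | -3216.99 | 80.00 | 71.00 | -257359.27 | -228406.35
Σ | 19283.01 |  |  | 1430140.73 | 1459093.65
X̄ = 1430140.73 / 19283.01 = 74.17 in
Ȳ = 1459093.65 / 19283.01 = 75.67 in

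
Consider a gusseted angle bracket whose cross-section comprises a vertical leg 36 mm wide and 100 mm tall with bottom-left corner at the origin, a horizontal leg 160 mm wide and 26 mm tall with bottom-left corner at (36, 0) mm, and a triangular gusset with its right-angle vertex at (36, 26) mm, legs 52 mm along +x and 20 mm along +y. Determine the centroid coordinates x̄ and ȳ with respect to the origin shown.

x̄ = 69.46 mm, ȳ = 30.32 mm

Part | A | x̄ᵢ | ȳᵢ | A·x̄ᵢ | A·ȳᵢ
vertical leg | 3600.00 | 18.00 | 50.00 | 64800.00 | 180000.00
horizontal leg | 4160.00 | 116.00 | 13.00 | 482560.00 | 54080.00
gusset | 520.00 | 53.33 | 32.67 | 27733.33 | 16986.67
Σ | 8280.00 |  |  | 575093.33 | 251066.67
x̄ = 575093.33 / 8280.00 = 69.46 mm
ȳ = 251066.67 / 8280.00 = 30.32 mm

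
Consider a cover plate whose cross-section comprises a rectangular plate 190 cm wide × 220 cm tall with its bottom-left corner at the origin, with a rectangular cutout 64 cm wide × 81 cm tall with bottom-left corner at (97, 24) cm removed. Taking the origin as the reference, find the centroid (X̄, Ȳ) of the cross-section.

X̄ = 90.19 cm, Ȳ = 116.44 cm

plate: A = 190 × 220 = 41800.00, centroid at (95.00, 110.00).
hole: A = −(64 × 81) = -5184.00, centroid at (129.00, 64.50).
ΣA = 36616.00 cm², ΣAX̄ = 3302264.00 cm³, ΣAȲ = 4263632.00 cm³.
X̄ = 3302264.00/36616.00 = 90.19 cm; Ȳ = 4263632.00/36616.00 = 116.44 cm.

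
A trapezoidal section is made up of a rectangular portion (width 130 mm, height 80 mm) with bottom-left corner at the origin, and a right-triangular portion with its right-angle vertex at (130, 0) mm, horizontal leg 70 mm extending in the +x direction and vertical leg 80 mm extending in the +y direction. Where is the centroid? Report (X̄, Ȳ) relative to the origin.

rectangular portion: A = 130 × 80 = 10400.00, centroid at (65.00, 40.00).
triangular portion: A = ½·70·80 = 2800.00, centroid at (153.33, 26.67).
ΣA = 13200.00 mm²
ΣAX̄ = (10400.00)(65.00) + (2800.00)(153.33) = 1105333.33 mm³
ΣAȲ = (10400.00)(40.00) + (2800.00)(26.67) = 490666.67 mm³
X̄ = 1105333.33 / 13200.00 = 83.74 mm
Ȳ = 490666.67 / 13200.00 = 37.17 mm

X̄ = 83.74 mm, Ȳ = 37.17 mm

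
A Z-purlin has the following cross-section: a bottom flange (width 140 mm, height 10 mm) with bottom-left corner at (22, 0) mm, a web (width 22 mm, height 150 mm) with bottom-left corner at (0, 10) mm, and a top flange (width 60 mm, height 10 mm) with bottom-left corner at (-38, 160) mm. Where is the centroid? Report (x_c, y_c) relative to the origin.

x_c = 30.25 mm, y_c = 72.92 mm

Part | A | x̄ᵢ | ȳᵢ | A·x̄ᵢ | A·ȳᵢ
bottom flange | 1400.00 | 92.00 | 5.00 | 128800.00 | 7000.00
web | 3300.00 | 11.00 | 85.00 | 36300.00 | 280500.00
top flange | 600.00 | -8.00 | 165.00 | -4800.00 | 99000.00
Σ | 5300.00 |  |  | 160300.00 | 386500.00
x_c = 160300.00 / 5300.00 = 30.25 mm
y_c = 386500.00 / 5300.00 = 72.92 mm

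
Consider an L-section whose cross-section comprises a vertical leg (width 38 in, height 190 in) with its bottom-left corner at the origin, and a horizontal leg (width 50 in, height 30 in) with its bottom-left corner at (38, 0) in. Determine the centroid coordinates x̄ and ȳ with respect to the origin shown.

vertical leg: A = 38 × 190 = 7220.00, centroid at (19.00, 95.00).
horizontal leg: A = 50 × 30 = 1500.00, centroid at (63.00, 15.00).
ΣA = 8720.00 in², ΣAx̄ = 231680.00 in³, ΣAȳ = 708400.00 in³.
x̄ = 231680.00/8720.00 = 26.57 in; ȳ = 708400.00/8720.00 = 81.24 in.

x̄ = 26.57 in, ȳ = 81.24 in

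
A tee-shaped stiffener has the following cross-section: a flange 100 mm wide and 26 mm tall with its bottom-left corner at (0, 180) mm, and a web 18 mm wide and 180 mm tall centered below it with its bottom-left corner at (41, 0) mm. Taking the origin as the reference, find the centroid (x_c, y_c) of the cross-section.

x_c = 50.00 mm, y_c = 135.86 mm

Part | A | x̄ᵢ | ȳᵢ | A·x̄ᵢ | A·ȳᵢ
web | 3240.00 | 50.00 | 90.00 | 162000.00 | 291600.00
flange | 2600.00 | 50.00 | 193.00 | 130000.00 | 501800.00
Σ | 5840.00 |  |  | 292000.00 | 793400.00
x_c = 292000.00 / 5840.00 = 50.00 mm
y_c = 793400.00 / 5840.00 = 135.86 mm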